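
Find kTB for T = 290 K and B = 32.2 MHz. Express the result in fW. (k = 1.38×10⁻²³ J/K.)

129 fW

P_n = kTB = 1.38×10⁻²³ × 290 × 3.22×10⁷ = 1.29×10⁻¹³ W = 129 fW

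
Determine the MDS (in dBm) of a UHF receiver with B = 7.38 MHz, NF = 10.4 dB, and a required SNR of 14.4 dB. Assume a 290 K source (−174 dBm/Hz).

Sensitivity = −174 + 10 log₁₀(B) + NF + SNR_min
= −174 + 68.68 + 10.4 + 14.4
= −80.52 dBm → −80.5 dBm

−80.5 dBm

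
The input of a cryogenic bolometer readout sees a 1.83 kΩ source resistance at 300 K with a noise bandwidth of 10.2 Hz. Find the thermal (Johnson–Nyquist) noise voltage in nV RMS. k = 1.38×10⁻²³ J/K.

17.6 nV

V_n = √(4kTRB)
4kTRB = 4 × 1.38×10⁻²³ × 300 × 1.83×10³ × 1.02×10¹ = 3.09×10⁻¹⁶ V²
V_n = √(3.09×10⁻¹⁶) = 1.76×10⁻⁸ V = 17.6 nV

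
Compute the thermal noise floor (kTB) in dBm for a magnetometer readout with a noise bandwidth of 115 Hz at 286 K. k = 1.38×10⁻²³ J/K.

−153.4 dBm

P_n = kTB = 1.38×10⁻²³ × 286 × 1.15×10² = 4.54×10⁻¹⁹ W
In dBm: 10 log₁₀(4.54×10⁻¹⁹ / 10⁻³) = −153.4 dBm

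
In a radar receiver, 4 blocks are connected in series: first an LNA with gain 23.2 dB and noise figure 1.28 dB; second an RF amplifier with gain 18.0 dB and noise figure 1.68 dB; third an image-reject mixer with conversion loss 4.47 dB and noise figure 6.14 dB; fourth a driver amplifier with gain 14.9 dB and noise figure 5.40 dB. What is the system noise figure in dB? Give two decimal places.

Convert to linear (a loss of L dB is a gain of −L dB): F_i = 10^(NF_i/10), G_i = 10^(G_i,dB/10)
  Stage 1: F_1 = 10^(1.28/10) = 1.343, G_1 = 10^(23.2/10) = 208.9
  Stage 2: F_2 = 10^(1.68/10) = 1.472, G_2 = 10^(18.0/10) = 63.10
  Stage 3: F_3 = 10^(6.14/10) = 4.111, G_3 = 10^(−4.47/10) = 0.3573
  Stage 4: F_4 = 10^(5.40/10) = 3.467, G_4 = 10^(14.9/10) = 30.90
Friis cascade:
  F = 1.343 + (1.472 − 1)/208.9 + (4.111 − 1)/1.318×10⁴ + (3.467 − 1)/4710 = 1.346
NF = 10 log₁₀(1.346) = 1.29 dB

1.29 dB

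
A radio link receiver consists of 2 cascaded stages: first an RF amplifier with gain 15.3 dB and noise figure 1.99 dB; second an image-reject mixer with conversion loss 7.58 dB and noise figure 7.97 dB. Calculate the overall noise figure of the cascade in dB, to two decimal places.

2.40 dB

Convert to linear (a loss of L dB is a gain of −L dB): F_i = 10^(NF_i/10), G_i = 10^(G_i,dB/10)
  Stage 1: F_1 = 10^(1.99/10) = 1.581, G_1 = 10^(15.3/10) = 33.88
  Stage 2: F_2 = 10^(7.97/10) = 6.266, G_2 = 10^(−7.58/10) = 0.1746
Friis cascade:
  F = 1.581 + (6.266 − 1)/33.88 = 1.737
NF = 10 log₁₀(1.737) = 2.40 dB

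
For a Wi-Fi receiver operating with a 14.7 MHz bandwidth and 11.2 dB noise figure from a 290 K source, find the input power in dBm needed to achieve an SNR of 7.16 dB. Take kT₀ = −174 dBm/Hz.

−84.0 dBm

Sensitivity = −174 + 10 log₁₀(B) + NF + SNR_min
= −174 + 71.67 + 11.2 + 7.16
= −83.97 dBm → −84.0 dBm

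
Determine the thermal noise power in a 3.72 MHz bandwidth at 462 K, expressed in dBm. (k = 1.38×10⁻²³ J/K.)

P_n = kTB = 1.38×10⁻²³ × 462 × 3.72×10⁶ = 2.37×10⁻¹⁴ W
In dBm: 10 log₁₀(2.37×10⁻¹⁴ / 10⁻³) = −106.2 dBm

−106.2 dBm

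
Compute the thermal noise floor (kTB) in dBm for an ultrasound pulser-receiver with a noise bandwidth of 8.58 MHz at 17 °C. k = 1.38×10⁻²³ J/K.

T = 17 °C + 273.15 = 290.15 K
P_n = kTB = 1.38×10⁻²³ × 290.15 × 8.58×10⁶ = 3.44×10⁻¹⁴ W
In dBm: 10 log₁₀(3.44×10⁻¹⁴ / 10⁻³) = −104.6 dBm

−104.6 dBm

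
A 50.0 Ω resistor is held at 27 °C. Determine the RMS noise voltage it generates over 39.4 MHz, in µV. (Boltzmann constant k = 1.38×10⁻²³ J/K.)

5.71 µV

T = 27 °C + 273.15 = 300.15 K
V_n = √(4kTRB)
4kTRB = 4 × 1.38×10⁻²³ × 300.15 × 5.00×10¹ × 3.94×10⁷ = 3.26×10⁻¹¹ V²
V_n = √(3.26×10⁻¹¹) = 5.71×10⁻⁶ V = 5.71 µV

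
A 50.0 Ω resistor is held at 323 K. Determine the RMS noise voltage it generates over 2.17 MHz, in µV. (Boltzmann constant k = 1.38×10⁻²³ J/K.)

V_n = √(4kTRB)
4kTRB = 4 × 1.38×10⁻²³ × 323 × 5.00×10¹ × 2.17×10⁶ = 1.93×10⁻¹² V²
V_n = √(1.93×10⁻¹²) = 1.39×10⁻⁶ V = 1.39 µV

1.39 µV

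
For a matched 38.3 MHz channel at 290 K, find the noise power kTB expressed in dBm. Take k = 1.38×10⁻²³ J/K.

P_n = kTB = 1.38×10⁻²³ × 290 × 3.83×10⁷ = 1.53×10⁻¹³ W
In dBm: 10 log₁₀(1.53×10⁻¹³ / 10⁻³) = −98.1 dBm

−98.1 dBm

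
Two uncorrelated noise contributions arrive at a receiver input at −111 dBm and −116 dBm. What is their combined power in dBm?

−109.8 dBm

Convert to linear, add, convert back:
P₁ = 7.94×10⁻¹⁵ W, P₂ = 2.51×10⁻¹⁵ W
P_tot = 1.05×10⁻¹⁴ W → 10 log₁₀(P_tot / 10⁻³) = −109.8 dBm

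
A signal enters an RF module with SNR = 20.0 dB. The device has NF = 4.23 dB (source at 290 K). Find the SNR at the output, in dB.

By definition F = SNR_in/SNR_out, so in dB: SNR_out = SNR_in − NF
SNR_out = 20.0 − 4.23 = 15.77 dB

15.77 dB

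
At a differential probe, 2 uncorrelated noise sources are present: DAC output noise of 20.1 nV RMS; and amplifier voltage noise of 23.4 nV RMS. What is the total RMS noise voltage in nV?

Uncorrelated sources add in power (mean-square): V_tot = √(ΣV_i²)
V_tot = √[(2.01×10⁻⁸)² + (2.34×10⁻⁸)²] = 3.08×10⁻⁸ V = 30.8 nV

30.8 nV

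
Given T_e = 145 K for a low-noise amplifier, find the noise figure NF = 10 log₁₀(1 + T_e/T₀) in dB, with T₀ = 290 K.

1.76 dB

F = 1 + T_e/T₀ = 1 + 145/290 = 1.5
NF = 10 log₁₀(1.5) = 1.76 dB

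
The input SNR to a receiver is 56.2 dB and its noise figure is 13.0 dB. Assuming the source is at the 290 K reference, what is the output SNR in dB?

43.2 dB

By definition F = SNR_in/SNR_out, so in dB: SNR_out = SNR_in − NF
SNR_out = 56.2 − 13.0 = 43.2 dB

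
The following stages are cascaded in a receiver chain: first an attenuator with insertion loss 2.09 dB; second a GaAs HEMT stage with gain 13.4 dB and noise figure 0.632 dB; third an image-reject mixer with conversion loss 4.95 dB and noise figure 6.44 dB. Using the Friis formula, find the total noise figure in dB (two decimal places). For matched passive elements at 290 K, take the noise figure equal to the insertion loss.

3.27 dB

Convert to linear (a loss of L dB is a gain of −L dB): F_i = 10^(NF_i/10), G_i = 10^(G_i,dB/10)
  Stage 1: F_1 = 10^(2.09/10) = 1.618, G_1 = 10^(−2.09/10) = 0.6180
  Stage 2: F_2 = 10^(0.632/10) = 1.157, G_2 = 10^(13.4/10) = 21.88
  Stage 3: F_3 = 10^(6.44/10) = 4.406, G_3 = 10^(−4.95/10) = 0.3199
Friis cascade:
  F = 1.618 + (1.157 − 1)/0.6180 + (4.406 − 1)/13.52 = 2.123
NF = 10 log₁₀(2.123) = 3.27 dB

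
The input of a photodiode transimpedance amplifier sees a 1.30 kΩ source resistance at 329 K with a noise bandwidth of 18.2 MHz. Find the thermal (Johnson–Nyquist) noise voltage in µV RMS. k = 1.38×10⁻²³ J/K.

20.7 µV

V_n = √(4kTRB)
4kTRB = 4 × 1.38×10⁻²³ × 329 × 1.30×10³ × 1.82×10⁷ = 4.30×10⁻¹⁰ V²
V_n = √(4.30×10⁻¹⁰) = 2.07×10⁻⁵ V = 20.7 µV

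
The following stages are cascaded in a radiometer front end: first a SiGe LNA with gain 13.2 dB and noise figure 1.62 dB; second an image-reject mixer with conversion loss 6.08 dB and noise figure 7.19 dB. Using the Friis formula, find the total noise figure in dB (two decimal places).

2.19 dB

Convert to linear (a loss of L dB is a gain of −L dB): F_i = 10^(NF_i/10), G_i = 10^(G_i,dB/10)
  Stage 1: F_1 = 10^(1.62/10) = 1.452, G_1 = 10^(13.2/10) = 20.89
  Stage 2: F_2 = 10^(7.19/10) = 5.236, G_2 = 10^(−6.08/10) = 0.2466
Friis cascade:
  F = 1.452 + (5.236 − 1)/20.89 = 1.655
NF = 10 log₁₀(1.655) = 2.19 dB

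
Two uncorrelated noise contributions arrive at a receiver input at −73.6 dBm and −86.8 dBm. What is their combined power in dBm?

−73.4 dBm

Convert to linear, add, convert back:
P₁ = 4.37×10⁻¹¹ W, P₂ = 2.09×10⁻¹² W
P_tot = 4.57×10⁻¹¹ W → 10 log₁₀(P_tot / 10⁻³) = −73.4 dBm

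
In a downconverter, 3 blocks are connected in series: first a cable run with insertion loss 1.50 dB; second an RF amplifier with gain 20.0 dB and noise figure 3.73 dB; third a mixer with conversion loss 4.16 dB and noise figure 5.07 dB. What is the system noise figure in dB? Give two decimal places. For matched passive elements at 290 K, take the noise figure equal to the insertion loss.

5.27 dB

Convert to linear (a loss of L dB is a gain of −L dB): F_i = 10^(NF_i/10), G_i = 10^(G_i,dB/10)
  Stage 1: F_1 = 10^(1.50/10) = 1.413, G_1 = 10^(−1.50/10) = 0.7079
  Stage 2: F_2 = 10^(3.73/10) = 2.360, G_2 = 10^(20.0/10) = 100.0
  Stage 3: F_3 = 10^(5.07/10) = 3.214, G_3 = 10^(−4.16/10) = 0.3837
Friis cascade:
  F = 1.413 + (2.360 − 1)/0.7079 + (3.214 − 1)/70.79 = 3.366
NF = 10 log₁₀(3.366) = 5.27 dB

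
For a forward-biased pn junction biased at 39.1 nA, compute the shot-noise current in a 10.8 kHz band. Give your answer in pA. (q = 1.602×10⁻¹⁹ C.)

11.6 pA

I_n = √(2qI·B)
2qI·B = 2 × 1.602×10⁻¹⁹ × 3.91×10⁻⁸ × 1.08×10⁴ = 1.35×10⁻²² A²
I_n = √(1.35×10⁻²²) = 1.16×10⁻¹¹ A = 11.6 pA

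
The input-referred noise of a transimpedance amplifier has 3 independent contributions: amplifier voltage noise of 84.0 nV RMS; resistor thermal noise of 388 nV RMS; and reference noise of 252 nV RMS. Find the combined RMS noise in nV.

470 nV

Uncorrelated sources add in power (mean-square): V_tot = √(ΣV_i²)
V_tot = √[(8.40×10⁻⁸)² + (3.88×10⁻⁷)² + (2.52×10⁻⁷)²] = 4.70×10⁻⁷ V = 470 nV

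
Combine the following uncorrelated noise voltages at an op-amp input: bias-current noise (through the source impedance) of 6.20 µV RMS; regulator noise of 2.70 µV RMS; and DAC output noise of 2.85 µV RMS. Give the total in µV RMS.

7.34 µV

Uncorrelated sources add in power (mean-square): V_tot = √(ΣV_i²)
V_tot = √[(6.20×10⁻⁶)² + (2.70×10⁻⁶)² + (2.85×10⁻⁶)²] = 7.34×10⁻⁶ V = 7.34 µV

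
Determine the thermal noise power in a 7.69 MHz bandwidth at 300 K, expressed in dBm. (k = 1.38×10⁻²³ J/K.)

−105.0 dBm

P_n = kTB = 1.38×10⁻²³ × 300 × 7.69×10⁶ = 3.18×10⁻¹⁴ W
In dBm: 10 log₁₀(3.18×10⁻¹⁴ / 10⁻³) = −105.0 dBm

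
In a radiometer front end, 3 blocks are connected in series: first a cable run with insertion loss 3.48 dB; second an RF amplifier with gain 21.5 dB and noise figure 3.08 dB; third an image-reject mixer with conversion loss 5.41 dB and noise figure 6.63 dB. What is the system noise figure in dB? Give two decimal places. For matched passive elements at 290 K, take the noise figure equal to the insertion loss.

Convert to linear (a loss of L dB is a gain of −L dB): F_i = 10^(NF_i/10), G_i = 10^(G_i,dB/10)
  Stage 1: F_1 = 10^(3.48/10) = 2.228, G_1 = 10^(−3.48/10) = 0.4487
  Stage 2: F_2 = 10^(3.08/10) = 2.032, G_2 = 10^(21.5/10) = 141.3
  Stage 3: F_3 = 10^(6.63/10) = 4.603, G_3 = 10^(−5.41/10) = 0.2877
Friis cascade:
  F = 2.228 + (2.032 − 1)/0.4487 + (4.603 − 1)/63.39 = 4.586
NF = 10 log₁₀(4.586) = 6.61 dB

6.61 dB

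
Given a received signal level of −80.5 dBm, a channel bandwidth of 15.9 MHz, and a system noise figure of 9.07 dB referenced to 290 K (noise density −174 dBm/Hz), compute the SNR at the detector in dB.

Noise floor: N = −174 + 10 log₁₀(B) + NF
10 log₁₀(1.59×10⁷) = 72.01 dB
N = −174 + 72.01 + 9.07 = −92.92 dBm
SNR = P_sig − N = −80.5 − (−92.92) = 12.42 dB → 12.4 dB

12.4 dB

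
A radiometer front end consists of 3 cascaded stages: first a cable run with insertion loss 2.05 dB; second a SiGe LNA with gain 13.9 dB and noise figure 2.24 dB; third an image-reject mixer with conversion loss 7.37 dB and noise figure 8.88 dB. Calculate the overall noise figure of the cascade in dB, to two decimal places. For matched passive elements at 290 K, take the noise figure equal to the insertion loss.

4.95 dB

Convert to linear (a loss of L dB is a gain of −L dB): F_i = 10^(NF_i/10), G_i = 10^(G_i,dB/10)
  Stage 1: F_1 = 10^(2.05/10) = 1.603, G_1 = 10^(−2.05/10) = 0.6237
  Stage 2: F_2 = 10^(2.24/10) = 1.675, G_2 = 10^(13.9/10) = 24.55
  Stage 3: F_3 = 10^(8.88/10) = 7.727, G_3 = 10^(−7.37/10) = 0.1832
Friis cascade:
  F = 1.603 + (1.675 − 1)/0.6237 + (7.727 − 1)/15.31 = 3.125
NF = 10 log₁₀(3.125) = 4.95 dB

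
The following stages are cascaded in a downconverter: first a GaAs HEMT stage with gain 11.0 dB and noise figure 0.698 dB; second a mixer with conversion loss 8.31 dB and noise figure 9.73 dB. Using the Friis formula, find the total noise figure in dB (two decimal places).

2.65 dB

Convert to linear (a loss of L dB is a gain of −L dB): F_i = 10^(NF_i/10), G_i = 10^(G_i,dB/10)
  Stage 1: F_1 = 10^(0.698/10) = 1.174, G_1 = 10^(11.0/10) = 12.59
  Stage 2: F_2 = 10^(9.73/10) = 9.397, G_2 = 10^(−8.31/10) = 0.1476
Friis cascade:
  F = 1.174 + (9.397 − 1)/12.59 = 1.841
NF = 10 log₁₀(1.841) = 2.65 dB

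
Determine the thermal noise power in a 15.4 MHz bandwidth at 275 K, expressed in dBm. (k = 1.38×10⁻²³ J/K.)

P_n = kTB = 1.38×10⁻²³ × 275 × 1.54×10⁷ = 5.84×10⁻¹⁴ W
In dBm: 10 log₁₀(5.84×10⁻¹⁴ / 10⁻³) = −102.3 dBm

−102.3 dBm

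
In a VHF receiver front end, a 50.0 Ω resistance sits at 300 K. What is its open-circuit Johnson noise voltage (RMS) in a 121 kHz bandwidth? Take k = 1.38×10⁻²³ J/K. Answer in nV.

V_n = √(4kTRB)
4kTRB = 4 × 1.38×10⁻²³ × 300 × 5.00×10¹ × 1.21×10⁵ = 1.00×10⁻¹³ V²
V_n = √(1.00×10⁻¹³) = 3.17×10⁻⁷ V = 317 nV

317 nV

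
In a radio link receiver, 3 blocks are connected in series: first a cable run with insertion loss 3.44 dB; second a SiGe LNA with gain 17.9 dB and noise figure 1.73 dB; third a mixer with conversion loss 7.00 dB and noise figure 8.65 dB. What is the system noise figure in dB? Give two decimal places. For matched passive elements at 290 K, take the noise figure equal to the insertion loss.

5.46 dB

Convert to linear (a loss of L dB is a gain of −L dB): F_i = 10^(NF_i/10), G_i = 10^(G_i,dB/10)
  Stage 1: F_1 = 10^(3.44/10) = 2.208, G_1 = 10^(−3.44/10) = 0.4529
  Stage 2: F_2 = 10^(1.73/10) = 1.489, G_2 = 10^(17.9/10) = 61.66
  Stage 3: F_3 = 10^(8.65/10) = 7.328, G_3 = 10^(−7.00/10) = 0.1995
Friis cascade:
  F = 2.208 + (1.489 − 1)/0.4529 + (7.328 − 1)/27.93 = 3.515
NF = 10 log₁₀(3.515) = 5.46 dB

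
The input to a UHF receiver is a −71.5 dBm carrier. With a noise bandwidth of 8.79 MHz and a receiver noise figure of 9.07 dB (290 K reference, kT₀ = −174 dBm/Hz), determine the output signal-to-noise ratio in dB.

24.0 dB

Noise floor: N = −174 + 10 log₁₀(B) + NF
10 log₁₀(8.79×10⁶) = 69.44 dB
N = −174 + 69.44 + 9.07 = −95.49 dBm
SNR = P_sig − N = −71.5 − (−95.49) = 23.99 dB → 24.0 dB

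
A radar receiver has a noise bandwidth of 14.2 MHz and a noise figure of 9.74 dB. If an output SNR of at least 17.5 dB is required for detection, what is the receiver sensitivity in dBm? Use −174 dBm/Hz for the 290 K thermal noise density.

−75.2 dBm

Sensitivity = −174 + 10 log₁₀(B) + NF + SNR_min
= −174 + 71.52 + 9.74 + 17.5
= −75.24 dBm → −75.2 dBm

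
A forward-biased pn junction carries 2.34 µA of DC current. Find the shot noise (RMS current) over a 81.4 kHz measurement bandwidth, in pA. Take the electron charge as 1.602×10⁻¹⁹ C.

I_n = √(2qI·B)
2qI·B = 2 × 1.602×10⁻¹⁹ × 2.34×10⁻⁶ × 8.14×10⁴ = 6.10×10⁻²⁰ A²
I_n = √(6.10×10⁻²⁰) = 2.47×10⁻¹⁰ A = 247 pA

247 pA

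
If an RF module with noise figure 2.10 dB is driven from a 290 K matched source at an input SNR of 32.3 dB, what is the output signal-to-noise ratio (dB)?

By definition F = SNR_in/SNR_out, so in dB: SNR_out = SNR_in − NF
SNR_out = 32.3 − 2.10 = 30.20 dB

30.20 dB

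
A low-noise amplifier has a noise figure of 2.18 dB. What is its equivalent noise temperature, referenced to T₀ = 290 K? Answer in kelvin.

189 K

F = 10^(2.18/10) = 1.65196
T_e = (F − 1)·T₀ = (1.65196 − 1) × 290 = 189 K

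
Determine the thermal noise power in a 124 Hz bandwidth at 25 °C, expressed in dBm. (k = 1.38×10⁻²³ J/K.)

T = 25 °C + 273.15 = 298.15 K
P_n = kTB = 1.38×10⁻²³ × 298.15 × 1.24×10² = 5.10×10⁻¹⁹ W
In dBm: 10 log₁₀(5.10×10⁻¹⁹ / 10⁻³) = −152.9 dBm

−152.9 dBm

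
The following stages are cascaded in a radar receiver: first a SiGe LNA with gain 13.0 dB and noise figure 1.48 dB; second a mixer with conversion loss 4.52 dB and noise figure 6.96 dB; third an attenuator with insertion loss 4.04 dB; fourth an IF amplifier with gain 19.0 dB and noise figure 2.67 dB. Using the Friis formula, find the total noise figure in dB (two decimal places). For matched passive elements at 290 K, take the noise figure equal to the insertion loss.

3.28 dB

Convert to linear (a loss of L dB is a gain of −L dB): F_i = 10^(NF_i/10), G_i = 10^(G_i,dB/10)
  Stage 1: F_1 = 10^(1.48/10) = 1.406, G_1 = 10^(13.0/10) = 19.95
  Stage 2: F_2 = 10^(6.96/10) = 4.966, G_2 = 10^(−4.52/10) = 0.3532
  Stage 3: F_3 = 10^(4.04/10) = 2.535, G_3 = 10^(−4.04/10) = 0.3945
  Stage 4: F_4 = 10^(2.67/10) = 1.849, G_4 = 10^(19.0/10) = 79.43
Friis cascade:
  F = 1.406 + (4.966 − 1)/19.95 + (2.535 − 1)/7.047 + (1.849 − 1)/2.780 = 2.128
NF = 10 log₁₀(2.128) = 3.28 dB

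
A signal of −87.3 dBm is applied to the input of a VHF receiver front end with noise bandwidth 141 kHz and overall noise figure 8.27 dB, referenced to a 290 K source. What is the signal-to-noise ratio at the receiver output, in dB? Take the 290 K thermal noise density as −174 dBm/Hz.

26.9 dB

Noise floor: N = −174 + 10 log₁₀(B) + NF
10 log₁₀(1.41×10⁵) = 51.49 dB
N = −174 + 51.49 + 8.27 = −114.24 dBm
SNR = P_sig − N = −87.3 − (−114.24) = 26.94 dB → 26.9 dB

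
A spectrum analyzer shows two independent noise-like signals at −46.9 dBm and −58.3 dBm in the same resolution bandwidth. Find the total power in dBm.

Convert to linear, add, convert back:
P₁ = 2.04×10⁻⁸ W, P₂ = 1.48×10⁻⁹ W
P_tot = 2.19×10⁻⁸ W → 10 log₁₀(P_tot / 10⁻³) = −46.6 dBm

−46.6 dBm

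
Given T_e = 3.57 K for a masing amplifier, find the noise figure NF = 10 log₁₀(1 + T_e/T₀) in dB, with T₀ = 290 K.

0.053 dB

F = 1 + T_e/T₀ = 1 + 3.57/290 = 1.01231
NF = 10 log₁₀(1.01231) = 0.053 dB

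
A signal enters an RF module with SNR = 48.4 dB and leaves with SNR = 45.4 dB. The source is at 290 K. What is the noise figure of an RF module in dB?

3.0 dB

NF (dB) = SNR_in(dB) − SNR_out(dB) when the source is at T₀
NF = 48.4 − 45.4 = 3.0 dB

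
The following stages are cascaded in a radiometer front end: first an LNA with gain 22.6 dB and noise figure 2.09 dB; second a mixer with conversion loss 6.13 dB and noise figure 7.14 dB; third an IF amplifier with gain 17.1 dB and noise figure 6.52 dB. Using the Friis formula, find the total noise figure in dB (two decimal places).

Convert to linear (a loss of L dB is a gain of −L dB): F_i = 10^(NF_i/10), G_i = 10^(G_i,dB/10)
  Stage 1: F_1 = 10^(2.09/10) = 1.618, G_1 = 10^(22.6/10) = 182.0
  Stage 2: F_2 = 10^(7.14/10) = 5.176, G_2 = 10^(−6.13/10) = 0.2438
  Stage 3: F_3 = 10^(6.52/10) = 4.487, G_3 = 10^(17.1/10) = 51.29
Friis cascade:
  F = 1.618 + (5.176 − 1)/182.0 + (4.487 − 1)/44.36 = 1.720
NF = 10 log₁₀(1.720) = 2.35 dB

2.35 dB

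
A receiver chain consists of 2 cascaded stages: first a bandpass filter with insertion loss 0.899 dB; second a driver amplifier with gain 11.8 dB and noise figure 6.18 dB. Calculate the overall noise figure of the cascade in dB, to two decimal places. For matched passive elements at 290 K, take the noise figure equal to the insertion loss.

7.08 dB

Convert to linear (a loss of L dB is a gain of −L dB): F_i = 10^(NF_i/10), G_i = 10^(G_i,dB/10)
  Stage 1: F_1 = 10^(0.899/10) = 1.230, G_1 = 10^(−0.899/10) = 0.8130
  Stage 2: F_2 = 10^(6.18/10) = 4.150, G_2 = 10^(11.8/10) = 15.14
Friis cascade:
  F = 1.230 + (4.150 − 1)/0.8130 = 5.104
NF = 10 log₁₀(5.104) = 7.08 dB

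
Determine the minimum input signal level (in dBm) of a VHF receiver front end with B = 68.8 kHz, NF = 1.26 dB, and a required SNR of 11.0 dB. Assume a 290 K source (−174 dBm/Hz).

Sensitivity = −174 + 10 log₁₀(B) + NF + SNR_min
= −174 + 48.38 + 1.26 + 11.0
= −113.36 dBm → −113.4 dBm

−113.4 dBm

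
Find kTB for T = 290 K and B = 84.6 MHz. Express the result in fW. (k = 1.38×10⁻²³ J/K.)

339 fW

P_n = kTB = 1.38×10⁻²³ × 290 × 8.46×10⁷ = 3.39×10⁻¹³ W = 339 fW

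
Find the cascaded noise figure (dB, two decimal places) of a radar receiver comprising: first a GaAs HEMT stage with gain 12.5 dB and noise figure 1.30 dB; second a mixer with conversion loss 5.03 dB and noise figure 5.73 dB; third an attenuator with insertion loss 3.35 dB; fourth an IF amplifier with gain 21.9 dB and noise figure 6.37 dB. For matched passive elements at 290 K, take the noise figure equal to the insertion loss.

Convert to linear (a loss of L dB is a gain of −L dB): F_i = 10^(NF_i/10), G_i = 10^(G_i,dB/10)
  Stage 1: F_1 = 10^(1.30/10) = 1.349, G_1 = 10^(12.5/10) = 17.78
  Stage 2: F_2 = 10^(5.73/10) = 3.741, G_2 = 10^(−5.03/10) = 0.3141
  Stage 3: F_3 = 10^(3.35/10) = 2.163, G_3 = 10^(−3.35/10) = 0.4624
  Stage 4: F_4 = 10^(6.37/10) = 4.335, G_4 = 10^(21.9/10) = 154.9
Friis cascade:
  F = 1.349 + (3.741 − 1)/17.78 + (2.163 − 1)/5.585 + (4.335 − 1)/2.582 = 3.003
NF = 10 log₁₀(3.003) = 4.78 dB

4.78 dB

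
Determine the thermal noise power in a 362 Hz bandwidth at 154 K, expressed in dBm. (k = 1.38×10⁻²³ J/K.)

−151.1 dBm

P_n = kTB = 1.38×10⁻²³ × 154 × 3.62×10² = 7.69×10⁻¹⁹ W
In dBm: 10 log₁₀(7.69×10⁻¹⁹ / 10⁻³) = −151.1 dBm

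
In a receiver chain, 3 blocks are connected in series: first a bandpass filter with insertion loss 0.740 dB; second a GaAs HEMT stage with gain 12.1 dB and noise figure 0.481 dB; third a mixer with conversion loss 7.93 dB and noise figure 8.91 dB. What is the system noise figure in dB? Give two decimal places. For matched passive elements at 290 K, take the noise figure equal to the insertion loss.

2.60 dB

Convert to linear (a loss of L dB is a gain of −L dB): F_i = 10^(NF_i/10), G_i = 10^(G_i,dB/10)
  Stage 1: F_1 = 10^(0.740/10) = 1.186, G_1 = 10^(−0.740/10) = 0.8433
  Stage 2: F_2 = 10^(0.481/10) = 1.117, G_2 = 10^(12.1/10) = 16.22
  Stage 3: F_3 = 10^(8.91/10) = 7.780, G_3 = 10^(−7.93/10) = 0.1611
Friis cascade:
  F = 1.186 + (1.117 − 1)/0.8433 + (7.780 − 1)/13.68 = 1.820
NF = 10 log₁₀(1.820) = 2.60 dB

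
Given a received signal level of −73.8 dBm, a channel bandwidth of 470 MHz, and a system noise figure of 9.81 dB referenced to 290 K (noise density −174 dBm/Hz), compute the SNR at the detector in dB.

Noise floor: N = −174 + 10 log₁₀(B) + NF
10 log₁₀(4.70×10⁸) = 86.72 dB
N = −174 + 86.72 + 9.81 = −77.47 dBm
SNR = P_sig − N = −73.8 − (−77.47) = 3.67 dB → 3.7 dB

3.7 dB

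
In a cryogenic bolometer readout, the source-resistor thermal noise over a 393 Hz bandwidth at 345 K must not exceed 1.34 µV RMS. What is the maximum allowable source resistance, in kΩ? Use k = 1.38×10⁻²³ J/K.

Johnson–Nyquist: V_n = √(4kTRB) ⇒ R = V_n² / (4kTB)
4kTB = 4 × 1.38×10⁻²³ × 345 × 3.93×10² = 7.48×10⁻¹⁸
R = (1.34×10⁻⁶)² / 7.48×10⁻¹⁸ = 2.40×10⁵ Ω = 240 kΩ

240 kΩ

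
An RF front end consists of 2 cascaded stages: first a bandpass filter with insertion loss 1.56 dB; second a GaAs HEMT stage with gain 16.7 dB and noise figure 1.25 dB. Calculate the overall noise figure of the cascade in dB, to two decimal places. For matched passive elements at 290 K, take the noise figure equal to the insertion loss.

2.81 dB

Convert to linear (a loss of L dB is a gain of −L dB): F_i = 10^(NF_i/10), G_i = 10^(G_i,dB/10)
  Stage 1: F_1 = 10^(1.56/10) = 1.432, G_1 = 10^(−1.56/10) = 0.6982
  Stage 2: F_2 = 10^(1.25/10) = 1.334, G_2 = 10^(16.7/10) = 46.77
Friis cascade:
  F = 1.432 + (1.334 − 1)/0.6982 = 1.910
NF = 10 log₁₀(1.910) = 2.81 dB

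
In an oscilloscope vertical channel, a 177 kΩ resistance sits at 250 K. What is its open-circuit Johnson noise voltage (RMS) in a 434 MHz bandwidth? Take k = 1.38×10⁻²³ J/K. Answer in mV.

1.03 mV

V_n = √(4kTRB)
4kTRB = 4 × 1.38×10⁻²³ × 250 × 1.77×10⁵ × 4.34×10⁸ = 1.06×10⁻⁶ V²
V_n = √(1.06×10⁻⁶) = 1.03×10⁻³ V = 1.03 mV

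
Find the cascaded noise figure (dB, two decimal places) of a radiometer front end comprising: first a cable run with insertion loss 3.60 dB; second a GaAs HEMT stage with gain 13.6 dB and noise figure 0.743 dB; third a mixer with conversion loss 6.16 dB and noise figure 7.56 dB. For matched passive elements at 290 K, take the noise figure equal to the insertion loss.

5.04 dB

Convert to linear (a loss of L dB is a gain of −L dB): F_i = 10^(NF_i/10), G_i = 10^(G_i,dB/10)
  Stage 1: F_1 = 10^(3.60/10) = 2.291, G_1 = 10^(−3.60/10) = 0.4365
  Stage 2: F_2 = 10^(0.743/10) = 1.187, G_2 = 10^(13.6/10) = 22.91
  Stage 3: F_3 = 10^(7.56/10) = 5.702, G_3 = 10^(−6.16/10) = 0.2421
Friis cascade:
  F = 2.291 + (1.187 − 1)/0.4365 + (5.702 − 1)/10.00 = 3.188
NF = 10 log₁₀(3.188) = 5.04 dB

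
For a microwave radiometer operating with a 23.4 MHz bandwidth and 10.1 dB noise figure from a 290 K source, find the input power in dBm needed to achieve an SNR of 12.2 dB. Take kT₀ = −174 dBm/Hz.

Sensitivity = −174 + 10 log₁₀(B) + NF + SNR_min
= −174 + 73.69 + 10.1 + 12.2
= −78.01 dBm → −78.0 dBm

−78.0 dBm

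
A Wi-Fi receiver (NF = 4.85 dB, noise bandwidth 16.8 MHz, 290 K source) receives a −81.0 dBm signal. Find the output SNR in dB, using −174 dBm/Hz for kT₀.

15.9 dB

Noise floor: N = −174 + 10 log₁₀(B) + NF
10 log₁₀(1.68×10⁷) = 72.25 dB
N = −174 + 72.25 + 4.85 = −96.90 dBm
SNR = P_sig − N = −81.0 − (−96.90) = 15.90 dB → 15.9 dB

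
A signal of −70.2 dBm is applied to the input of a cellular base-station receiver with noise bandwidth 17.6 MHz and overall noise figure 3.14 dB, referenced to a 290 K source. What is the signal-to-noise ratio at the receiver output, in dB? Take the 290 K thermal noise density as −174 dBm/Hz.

28.2 dB

Noise floor: N = −174 + 10 log₁₀(B) + NF
10 log₁₀(1.76×10⁷) = 72.46 dB
N = −174 + 72.46 + 3.14 = −98.40 dBm
SNR = P_sig − N = −70.2 − (−98.40) = 28.20 dB → 28.2 dB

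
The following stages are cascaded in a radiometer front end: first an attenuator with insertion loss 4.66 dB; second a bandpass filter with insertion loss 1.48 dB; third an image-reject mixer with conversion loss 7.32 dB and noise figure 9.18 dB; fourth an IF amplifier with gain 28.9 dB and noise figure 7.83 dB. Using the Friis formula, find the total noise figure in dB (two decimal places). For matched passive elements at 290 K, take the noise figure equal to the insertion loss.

21.66 dB

Convert to linear (a loss of L dB is a gain of −L dB): F_i = 10^(NF_i/10), G_i = 10^(G_i,dB/10)
  Stage 1: F_1 = 10^(4.66/10) = 2.924, G_1 = 10^(−4.66/10) = 0.3420
  Stage 2: F_2 = 10^(1.48/10) = 1.406, G_2 = 10^(−1.48/10) = 0.7112
  Stage 3: F_3 = 10^(9.18/10) = 8.279, G_3 = 10^(−7.32/10) = 0.1854
  Stage 4: F_4 = 10^(7.83/10) = 6.067, G_4 = 10^(28.9/10) = 776.2
Friis cascade:
  F = 2.924 + (1.406 − 1)/0.3420 + (8.279 − 1)/0.2432 + (6.067 − 1)/0.04508 = 146.4
NF = 10 log₁₀(146.4) = 21.66 dB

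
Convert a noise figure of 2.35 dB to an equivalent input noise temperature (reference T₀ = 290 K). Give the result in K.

F = 10^(2.35/10) = 1.71791
T_e = (F − 1)·T₀ = (1.71791 − 1) × 290 = 208 K

208 K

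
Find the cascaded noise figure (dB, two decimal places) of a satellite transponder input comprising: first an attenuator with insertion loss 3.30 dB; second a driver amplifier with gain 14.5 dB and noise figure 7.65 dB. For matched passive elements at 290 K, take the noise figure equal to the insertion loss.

Convert to linear (a loss of L dB is a gain of −L dB): F_i = 10^(NF_i/10), G_i = 10^(G_i,dB/10)
  Stage 1: F_1 = 10^(3.30/10) = 2.138, G_1 = 10^(−3.30/10) = 0.4677
  Stage 2: F_2 = 10^(7.65/10) = 5.821, G_2 = 10^(14.5/10) = 28.18
Friis cascade:
  F = 2.138 + (5.821 − 1)/0.4677 = 12.45
NF = 10 log₁₀(12.45) = 10.95 dB

10.95 dB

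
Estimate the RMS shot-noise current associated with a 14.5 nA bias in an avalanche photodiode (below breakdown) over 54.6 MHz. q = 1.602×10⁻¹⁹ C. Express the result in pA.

I_n = √(2qI·B)
2qI·B = 2 × 1.602×10⁻¹⁹ × 1.45×10⁻⁸ × 5.46×10⁷ = 2.54×10⁻¹⁹ A²
I_n = √(2.54×10⁻¹⁹) = 5.04×10⁻¹⁰ A = 504 pA

504 pA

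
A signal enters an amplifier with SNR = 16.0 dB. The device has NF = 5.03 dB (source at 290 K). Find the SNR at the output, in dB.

By definition F = SNR_in/SNR_out, so in dB: SNR_out = SNR_in − NF
SNR_out = 16.0 − 5.03 = 10.97 dB

10.97 dB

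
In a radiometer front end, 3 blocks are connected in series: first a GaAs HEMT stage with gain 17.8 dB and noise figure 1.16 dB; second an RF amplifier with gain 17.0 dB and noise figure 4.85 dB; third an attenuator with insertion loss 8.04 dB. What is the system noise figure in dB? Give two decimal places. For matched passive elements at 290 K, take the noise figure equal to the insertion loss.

Convert to linear (a loss of L dB is a gain of −L dB): F_i = 10^(NF_i/10), G_i = 10^(G_i,dB/10)
  Stage 1: F_1 = 10^(1.16/10) = 1.306, G_1 = 10^(17.8/10) = 60.26
  Stage 2: F_2 = 10^(4.85/10) = 3.055, G_2 = 10^(17.0/10) = 50.12
  Stage 3: F_3 = 10^(8.04/10) = 6.368, G_3 = 10^(−8.04/10) = 0.1570
Friis cascade:
  F = 1.306 + (3.055 − 1)/60.26 + (6.368 − 1)/3020 = 1.342
NF = 10 log₁₀(1.342) = 1.28 dB

1.28 dB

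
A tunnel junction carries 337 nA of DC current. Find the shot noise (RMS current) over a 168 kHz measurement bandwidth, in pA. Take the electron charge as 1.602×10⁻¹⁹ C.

I_n = √(2qI·B)
2qI·B = 2 × 1.602×10⁻¹⁹ × 3.37×10⁻⁷ × 1.68×10⁵ = 1.81×10⁻²⁰ A²
I_n = √(1.81×10⁻²⁰) = 1.35×10⁻¹⁰ A = 135 pA

135 pA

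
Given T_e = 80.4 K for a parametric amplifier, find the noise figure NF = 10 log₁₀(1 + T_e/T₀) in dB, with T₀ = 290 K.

F = 1 + T_e/T₀ = 1 + 80.4/290 = 1.27724
NF = 10 log₁₀(1.27724) = 1.06 dB

1.06 dB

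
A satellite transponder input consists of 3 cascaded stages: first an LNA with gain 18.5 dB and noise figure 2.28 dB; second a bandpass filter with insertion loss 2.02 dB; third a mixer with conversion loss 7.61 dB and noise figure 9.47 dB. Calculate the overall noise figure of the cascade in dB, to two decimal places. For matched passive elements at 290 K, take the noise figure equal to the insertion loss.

2.73 dB

Convert to linear (a loss of L dB is a gain of −L dB): F_i = 10^(NF_i/10), G_i = 10^(G_i,dB/10)
  Stage 1: F_1 = 10^(2.28/10) = 1.690, G_1 = 10^(18.5/10) = 70.79
  Stage 2: F_2 = 10^(2.02/10) = 1.592, G_2 = 10^(−2.02/10) = 0.6281
  Stage 3: F_3 = 10^(9.47/10) = 8.851, G_3 = 10^(−7.61/10) = 0.1734
Friis cascade:
  F = 1.690 + (1.592 − 1)/70.79 + (8.851 − 1)/44.46 = 1.875
NF = 10 log₁₀(1.875) = 2.73 dB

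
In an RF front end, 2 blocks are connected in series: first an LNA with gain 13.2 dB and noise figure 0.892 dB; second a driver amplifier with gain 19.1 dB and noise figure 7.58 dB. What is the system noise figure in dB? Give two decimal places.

Convert to linear (a loss of L dB is a gain of −L dB): F_i = 10^(NF_i/10), G_i = 10^(G_i,dB/10)
  Stage 1: F_1 = 10^(0.892/10) = 1.228, G_1 = 10^(13.2/10) = 20.89
  Stage 2: F_2 = 10^(7.58/10) = 5.728, G_2 = 10^(19.1/10) = 81.28
Friis cascade:
  F = 1.228 + (5.728 − 1)/20.89 = 1.454
NF = 10 log₁₀(1.454) = 1.63 dB

1.63 dB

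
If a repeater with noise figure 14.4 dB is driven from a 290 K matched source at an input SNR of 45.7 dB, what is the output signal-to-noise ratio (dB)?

By definition F = SNR_in/SNR_out, so in dB: SNR_out = SNR_in − NF
SNR_out = 45.7 − 14.4 = 31.3 dB

31.3 dB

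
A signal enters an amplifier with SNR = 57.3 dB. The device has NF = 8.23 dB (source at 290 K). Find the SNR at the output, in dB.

49.07 dB

By definition F = SNR_in/SNR_out, so in dB: SNR_out = SNR_in − NF
SNR_out = 57.3 − 8.23 = 49.07 dB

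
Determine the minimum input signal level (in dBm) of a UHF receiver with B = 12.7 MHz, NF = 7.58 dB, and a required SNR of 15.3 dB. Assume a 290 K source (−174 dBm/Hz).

−80.1 dBm

Sensitivity = −174 + 10 log₁₀(B) + NF + SNR_min
= −174 + 71.04 + 7.58 + 15.3
= −80.08 dBm → −80.1 dBm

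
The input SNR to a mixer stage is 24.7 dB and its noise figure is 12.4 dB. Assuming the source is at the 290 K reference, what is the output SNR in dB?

By definition F = SNR_in/SNR_out, so in dB: SNR_out = SNR_in − NF
SNR_out = 24.7 − 12.4 = 12.3 dB

12.3 dB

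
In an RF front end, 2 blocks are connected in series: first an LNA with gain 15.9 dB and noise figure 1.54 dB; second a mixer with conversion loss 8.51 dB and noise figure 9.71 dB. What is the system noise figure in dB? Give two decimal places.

Convert to linear (a loss of L dB is a gain of −L dB): F_i = 10^(NF_i/10), G_i = 10^(G_i,dB/10)
  Stage 1: F_1 = 10^(1.54/10) = 1.426, G_1 = 10^(15.9/10) = 38.90
  Stage 2: F_2 = 10^(9.71/10) = 9.354, G_2 = 10^(−8.51/10) = 0.1409
Friis cascade:
  F = 1.426 + (9.354 − 1)/38.90 = 1.640
NF = 10 log₁₀(1.640) = 2.15 dB

2.15 dB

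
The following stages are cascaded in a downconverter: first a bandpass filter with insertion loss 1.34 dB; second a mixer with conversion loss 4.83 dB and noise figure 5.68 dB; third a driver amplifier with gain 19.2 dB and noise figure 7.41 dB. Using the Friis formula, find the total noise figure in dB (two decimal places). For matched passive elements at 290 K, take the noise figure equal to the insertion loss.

13.75 dB

Convert to linear (a loss of L dB is a gain of −L dB): F_i = 10^(NF_i/10), G_i = 10^(G_i,dB/10)
  Stage 1: F_1 = 10^(1.34/10) = 1.361, G_1 = 10^(−1.34/10) = 0.7345
  Stage 2: F_2 = 10^(5.68/10) = 3.698, G_2 = 10^(−4.83/10) = 0.3289
  Stage 3: F_3 = 10^(7.41/10) = 5.508, G_3 = 10^(19.2/10) = 83.18
Friis cascade:
  F = 1.361 + (3.698 − 1)/0.7345 + (5.508 − 1)/0.2415 = 23.70
NF = 10 log₁₀(23.70) = 13.75 dB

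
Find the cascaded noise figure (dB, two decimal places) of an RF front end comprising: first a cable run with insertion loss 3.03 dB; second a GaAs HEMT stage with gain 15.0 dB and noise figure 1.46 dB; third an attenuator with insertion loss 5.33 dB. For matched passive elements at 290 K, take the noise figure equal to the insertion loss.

Convert to linear (a loss of L dB is a gain of −L dB): F_i = 10^(NF_i/10), G_i = 10^(G_i,dB/10)
  Stage 1: F_1 = 10^(3.03/10) = 2.009, G_1 = 10^(−3.03/10) = 0.4977
  Stage 2: F_2 = 10^(1.46/10) = 1.400, G_2 = 10^(15.0/10) = 31.62
  Stage 3: F_3 = 10^(5.33/10) = 3.412, G_3 = 10^(−5.33/10) = 0.2931
Friis cascade:
  F = 2.009 + (1.400 − 1)/0.4977 + (3.412 − 1)/15.74 = 2.965
NF = 10 log₁₀(2.965) = 4.72 dB

4.72 dB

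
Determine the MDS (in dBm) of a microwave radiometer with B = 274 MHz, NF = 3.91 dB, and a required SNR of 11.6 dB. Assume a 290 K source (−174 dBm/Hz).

Sensitivity = −174 + 10 log₁₀(B) + NF + SNR_min
= −174 + 84.38 + 3.91 + 11.6
= −74.11 dBm → −74.1 dBm

−74.1 dBm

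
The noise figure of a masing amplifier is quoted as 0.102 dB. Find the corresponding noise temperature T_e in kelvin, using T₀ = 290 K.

6.89 K

F = 10^(0.102/10) = 1.02376
T_e = (F − 1)·T₀ = (1.02376 − 1) × 290 = 6.89 K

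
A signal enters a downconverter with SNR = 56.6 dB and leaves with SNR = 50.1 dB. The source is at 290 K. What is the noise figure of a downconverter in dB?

NF (dB) = SNR_in(dB) − SNR_out(dB) when the source is at T₀
NF = 56.6 − 50.1 = 6.5 dB

6.5 dB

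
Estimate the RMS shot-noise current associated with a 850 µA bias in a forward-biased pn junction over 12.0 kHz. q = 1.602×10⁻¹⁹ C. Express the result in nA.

1.81 nA

I_n = √(2qI·B)
2qI·B = 2 × 1.602×10⁻¹⁹ × 8.50×10⁻⁴ × 1.20×10⁴ = 3.27×10⁻¹⁸ A²
I_n = √(3.27×10⁻¹⁸) = 1.81×10⁻⁹ A = 1.81 nA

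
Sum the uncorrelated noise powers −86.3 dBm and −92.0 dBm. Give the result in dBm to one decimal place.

−85.3 dBm

Convert to linear, add, convert back:
P₁ = 2.34×10⁻¹² W, P₂ = 6.31×10⁻¹³ W
P_tot = 2.98×10⁻¹² W → 10 log₁₀(P_tot / 10⁻³) = −85.3 dBm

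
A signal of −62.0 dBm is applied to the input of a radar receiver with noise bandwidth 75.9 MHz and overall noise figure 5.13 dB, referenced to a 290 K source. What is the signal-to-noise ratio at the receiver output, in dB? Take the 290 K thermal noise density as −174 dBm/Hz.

Noise floor: N = −174 + 10 log₁₀(B) + NF
10 log₁₀(7.59×10⁷) = 78.8 dB
N = −174 + 78.8 + 5.13 = −90.07 dBm
SNR = P_sig − N = −62.0 − (−90.07) = 28.07 dB → 28.1 dB

28.1 dB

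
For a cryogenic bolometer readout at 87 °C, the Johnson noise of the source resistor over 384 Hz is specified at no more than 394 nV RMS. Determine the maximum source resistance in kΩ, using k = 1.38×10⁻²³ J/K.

T = 87 °C + 273.15 = 360.15 K
Johnson–Nyquist: V_n = √(4kTRB) ⇒ R = V_n² / (4kTB)
4kTB = 4 × 1.38×10⁻²³ × 360.15 × 3.84×10² = 7.63×10⁻¹⁸
R = (3.94×10⁻⁷)² / 7.63×10⁻¹⁸ = 2.03×10⁴ Ω = 20.3 kΩ

20.3 kΩ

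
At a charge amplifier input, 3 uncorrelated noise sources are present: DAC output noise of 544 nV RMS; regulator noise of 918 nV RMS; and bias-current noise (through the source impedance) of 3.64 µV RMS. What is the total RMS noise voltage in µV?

3.79 µV

Uncorrelated sources add in power (mean-square): V_tot = √(ΣV_i²)
V_tot = √[(5.44×10⁻⁷)² + (9.18×10⁻⁷)² + (3.64×10⁻⁶)²] = 3.79×10⁻⁶ V = 3.79 µV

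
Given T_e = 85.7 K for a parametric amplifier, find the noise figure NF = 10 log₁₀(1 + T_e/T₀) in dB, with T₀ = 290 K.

1.12 dB

F = 1 + T_e/T₀ = 1 + 85.7/290 = 1.29552
NF = 10 log₁₀(1.29552) = 1.12 dB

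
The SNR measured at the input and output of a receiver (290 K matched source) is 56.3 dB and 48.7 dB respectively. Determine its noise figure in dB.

NF (dB) = SNR_in(dB) − SNR_out(dB) when the source is at T₀
NF = 56.3 − 48.7 = 7.6 dB

7.6 dB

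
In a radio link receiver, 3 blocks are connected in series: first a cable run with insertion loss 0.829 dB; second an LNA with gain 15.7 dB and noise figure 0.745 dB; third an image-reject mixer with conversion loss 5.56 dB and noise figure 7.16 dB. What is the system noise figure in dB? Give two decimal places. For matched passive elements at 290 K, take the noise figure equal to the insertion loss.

Convert to linear (a loss of L dB is a gain of −L dB): F_i = 10^(NF_i/10), G_i = 10^(G_i,dB/10)
  Stage 1: F_1 = 10^(0.829/10) = 1.210, G_1 = 10^(−0.829/10) = 0.8262
  Stage 2: F_2 = 10^(0.745/10) = 1.187, G_2 = 10^(15.7/10) = 37.15
  Stage 3: F_3 = 10^(7.16/10) = 5.200, G_3 = 10^(−5.56/10) = 0.2780
Friis cascade:
  F = 1.210 + (1.187 − 1)/0.8262 + (5.200 − 1)/30.70 = 1.574
NF = 10 log₁₀(1.574) = 1.97 dB

1.97 dB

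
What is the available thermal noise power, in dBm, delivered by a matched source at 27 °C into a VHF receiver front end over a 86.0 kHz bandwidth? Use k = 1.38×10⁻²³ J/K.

T = 27 °C + 273.15 = 300.15 K
P_n = kTB = 1.38×10⁻²³ × 300.15 × 8.60×10⁴ = 3.56×10⁻¹⁶ W
In dBm: 10 log₁₀(3.56×10⁻¹⁶ / 10⁻³) = −124.5 dBm

−124.5 dBm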